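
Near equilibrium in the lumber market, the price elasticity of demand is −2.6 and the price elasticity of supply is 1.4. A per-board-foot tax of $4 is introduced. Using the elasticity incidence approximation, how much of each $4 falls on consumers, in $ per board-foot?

Incidence ratio: consumers' share ≈ εs / (εs + |εd|) = 1.4 / (1.4 + 2.6) = 0.35.
So consumers bear ≈ 0.35 × $4 = $1.4; producers bear $2.6.

Consumers bear ≈ $1.4 per board-foot.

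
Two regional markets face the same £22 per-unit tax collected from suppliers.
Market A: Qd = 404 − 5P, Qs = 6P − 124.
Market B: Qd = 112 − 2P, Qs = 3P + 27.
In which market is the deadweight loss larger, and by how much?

Market A: pre-tax P* = £48, Q* = 164; post-tax Q = 104; deadweight loss = £660.
Market B: pre-tax P* = £17, Q* = 78; post-tax Q = 51.6; deadweight loss = £290.4.
Difference: £660 vs £290.4 → market A is larger by £369.6.

Market A, by £369.6.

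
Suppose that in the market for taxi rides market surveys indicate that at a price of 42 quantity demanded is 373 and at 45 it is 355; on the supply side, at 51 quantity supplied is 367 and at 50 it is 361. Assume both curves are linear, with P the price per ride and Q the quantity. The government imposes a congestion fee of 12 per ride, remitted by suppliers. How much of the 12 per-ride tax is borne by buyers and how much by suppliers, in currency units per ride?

Demand slope: (355 − 373)/(45 − 42) = -6, so Qd = 625 − 6P.
Supply slope: (361 − 367)/(50 − 51) = 6, so Qs = 6P + 61.
Before the tax: set 625 − 6P = 6P + 61 → P* = 47, Q* = 343.
With the tax collected from suppliers, supply shifts: Qs = 6(P − 12) + 61.
New equilibrium: buyers pay 53, suppliers receive 41, Q = 307. (Wedge: Pb − Ps = 12.)
Burden on buyers: 6; on suppliers: 6. (They sum to 12.)
The less price-elastic side of the market bears the larger share of a per-unit tax.

Buyers bear 6 per ride; suppliers bear 6 per ride.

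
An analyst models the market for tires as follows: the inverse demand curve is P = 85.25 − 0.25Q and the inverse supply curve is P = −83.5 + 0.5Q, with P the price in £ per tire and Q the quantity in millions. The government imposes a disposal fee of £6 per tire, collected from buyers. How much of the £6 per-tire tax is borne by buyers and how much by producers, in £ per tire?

Buyers bear £2 per tire; producers bear £4 per tire.

Rewrite in direct form: Qd = 341 − 4P and Qs = 2P + 167.
Without the tax, 341 − 4P = 2P + 167 gives 6P = 174, so P* = £29 and Q* = 225.
With the tax collected from buyers, demand (in seller-price terms) shifts: Qd = 341 − 4(P + 6).
Solving gives Q = 217 with buyers paying £31 and producers receiving £25 (the £6 wedge).
Burden on buyers: £2; on producers: £4. (They sum to £6.)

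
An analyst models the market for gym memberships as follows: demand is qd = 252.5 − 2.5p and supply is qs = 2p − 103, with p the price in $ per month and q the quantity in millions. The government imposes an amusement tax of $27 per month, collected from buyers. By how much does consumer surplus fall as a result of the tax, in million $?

Before the tax: set 252.5 − 2.5p = 2p − 103 → p* = $79, q* = 55.
With the tax collected from buyers, demand (in seller-price terms) shifts: qd = 252.5 − 2.5(p + 27).
New equilibrium: buyers pay $91, sellers receive $64, q = 25. (Wedge: pb − ps = 27.)
ΔCS is the trapezoid between Q = 25 and Q = 55 of height $12: ½ · (55 + 25) · 12 = $480.

Consumer surplus falls by $480 million.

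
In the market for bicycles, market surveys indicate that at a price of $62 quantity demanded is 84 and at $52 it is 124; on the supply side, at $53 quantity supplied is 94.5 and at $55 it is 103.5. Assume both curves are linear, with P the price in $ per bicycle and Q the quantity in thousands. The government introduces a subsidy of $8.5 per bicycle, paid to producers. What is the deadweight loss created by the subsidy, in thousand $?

Deadweight loss = $76.5 thousand.

Demand slope: (124 − 84)/(52 − 62) = -4, so Qd = 332 − 4P.
Supply slope: (103.5 − 94.5)/(55 − 53) = 4.5, so Qs = 4.5P − 144.
Without the subsidy, 332 − 4P = 4.5P − 144 gives 8.5P = 476, so P* = $56 and Q* = 108.
With a per-unit subsidy paid to producers, each receives P + 8.5 per unit sold, so supply becomes Qs = 4.5(P + 8.5) − 144.
New equilibrium: buyers pay $51.5, producers receive $60, Q = 126. (Wedge: Pb − Ps = −8.5.)
Quantity rises by |ΔQ| = |108 − 126| = 18.
DWL = ½ · t · |ΔQ| = ½ · 8.5 · 18 = $76.5.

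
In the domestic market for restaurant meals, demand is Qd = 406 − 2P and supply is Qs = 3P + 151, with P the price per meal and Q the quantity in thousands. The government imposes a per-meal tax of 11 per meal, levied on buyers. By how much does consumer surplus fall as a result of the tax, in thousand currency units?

Consumer surplus falls by 1962.84 thousand.

Without the tax, 406 − 2P = 3P + 151 gives 5P = 255, so P* = 51 and Q* = 304.
With the tax collected from buyers, demand (in seller-price terms) shifts: Qd = 406 − 2(P + 11).
Solving gives Q = 290.8 with buyers paying 57.6 and sellers receiving 46.6 (the 11 wedge).
ΔCS is the trapezoid between Q = 290.8 and Q = 304 of height 6.6: ½ · (304 + 290.8) · 6.6 = 1962.84.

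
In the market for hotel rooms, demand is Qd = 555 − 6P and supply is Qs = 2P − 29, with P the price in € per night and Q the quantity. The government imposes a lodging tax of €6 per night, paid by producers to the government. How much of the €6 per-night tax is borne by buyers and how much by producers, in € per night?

Buyers bear €1.5 per night; producers bear €4.5 per night.

Before the tax: set 555 − 6P = 2P − 29 → P* = €73, Q* = 117.
With the tax collected from producers, supply shifts: Qs = 2(P − 6) − 29.
New equilibrium: buyers pay €74.5, producers receive €68.5, Q = 108. (Wedge: Pb − Ps = 6.)
Burden on buyers: €1.5; on producers: €4.5. (They sum to €6.)
The less price-elastic side of the market bears the larger share of a per-unit tax.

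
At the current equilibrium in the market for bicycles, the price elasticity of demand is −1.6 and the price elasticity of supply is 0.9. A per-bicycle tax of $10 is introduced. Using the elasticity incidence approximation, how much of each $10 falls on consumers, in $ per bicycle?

Consumers bear ≈ $3.6 per bicycle.

Incidence ratio: consumers' share ≈ εs / (εs + |εd|) = 0.9 / (0.9 + 1.6) = 0.36.
So consumers bear ≈ 0.36 × $10 = $3.6; producers bear $6.4.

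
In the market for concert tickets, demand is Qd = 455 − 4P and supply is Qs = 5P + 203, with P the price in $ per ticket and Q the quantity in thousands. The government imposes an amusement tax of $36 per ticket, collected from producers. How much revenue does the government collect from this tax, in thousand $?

Tax revenue = $9468 thousand.

Before the tax: set 455 − 4P = 5P + 203 → P* = $28, Q* = 343.
With the tax collected from producers, supply shifts: Qs = 5(P − 36) + 203.
Solving gives Q = 263 with buyers paying $48 and producers receiving $12 (the $36 wedge).
Revenue = t · Q = 36 · 263 = $9468.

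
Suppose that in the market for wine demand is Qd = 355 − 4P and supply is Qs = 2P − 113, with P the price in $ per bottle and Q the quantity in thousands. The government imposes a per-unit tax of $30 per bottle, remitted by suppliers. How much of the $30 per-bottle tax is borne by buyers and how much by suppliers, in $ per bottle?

Buyers bear $10 per bottle; suppliers bear $20 per bottle.

Before the tax: set 355 − 4P = 2P − 113 → P* = $78, Q* = 43.
With the tax collected from suppliers, supply shifts: Qs = 2(P − 30) − 113.
New equilibrium: buyers pay $88, suppliers receive $58, Q = 3. (Wedge: Pb − Ps = 30.)
Burden on buyers: $10; on suppliers: $20. (They sum to $30.)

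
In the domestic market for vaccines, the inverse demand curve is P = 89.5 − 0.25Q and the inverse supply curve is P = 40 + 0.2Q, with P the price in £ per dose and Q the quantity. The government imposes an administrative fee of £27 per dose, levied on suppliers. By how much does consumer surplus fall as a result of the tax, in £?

Consumer surplus falls by £1200.

Inverting to Q(P) form: Qd = 358 − 4P; Qs = 5P − 200.
Before the tax: set 358 − 4P = 5P − 200 → P* = £62, Q* = 110.
With the tax collected from suppliers, supply shifts: Qs = 5(P − 27) − 200.
New equilibrium: buyers pay £77, suppliers receive £50, Q = 50. (Wedge: Pb − Ps = 27.)
ΔCS is the trapezoid between Q = 50 and Q = 110 of height £15: ½ · (110 + 50) · 15 = £1200.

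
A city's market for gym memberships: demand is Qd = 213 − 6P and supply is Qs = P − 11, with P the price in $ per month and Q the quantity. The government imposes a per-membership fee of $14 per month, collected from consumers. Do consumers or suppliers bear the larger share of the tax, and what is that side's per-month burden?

Without the tax, 213 − 6P = P − 11 gives 7P = 224, so P* = $32 and Q* = 21.
With the tax collected from consumers, demand (in seller-price terms) shifts: Qd = 213 − 6(P + 14).
Solving gives Q = 9 with consumers paying $34 and suppliers receiving $20 (the $14 wedge).
Per-month burden: consumers $2, suppliers $12.
Suppliers take the larger share because supply is less price-elastic here (demand slope 6 vs supply slope 1).
The less price-elastic side of the market bears the larger share of a per-unit tax.

Suppliers bear the larger share: $12 per month.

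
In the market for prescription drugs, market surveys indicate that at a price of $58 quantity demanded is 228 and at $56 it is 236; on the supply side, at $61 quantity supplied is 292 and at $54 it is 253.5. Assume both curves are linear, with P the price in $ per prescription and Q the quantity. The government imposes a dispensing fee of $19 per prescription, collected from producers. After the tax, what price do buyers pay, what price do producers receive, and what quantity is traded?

Buyers pay $64; producers receive $45; quantity = 204.

Demand slope: (236 − 228)/(56 − 58) = -4, so Qd = 460 − 4P.
Supply slope: (253.5 − 292)/(54 − 61) = 5.5, so Qs = 5.5P − 43.5.
Before the tax: set 460 − 4P = 5.5P − 43.5 → P* = $53, Q* = 248.
With the tax collected from producers, supply shifts: Qs = 5.5(P − 19) − 43.5.
New equilibrium: buyers pay $64, producers receive $45, Q = 204. (Wedge: Pb − Ps = 19.)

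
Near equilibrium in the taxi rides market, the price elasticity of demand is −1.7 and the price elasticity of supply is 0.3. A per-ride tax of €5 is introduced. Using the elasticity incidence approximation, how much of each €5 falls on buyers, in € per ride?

Incidence ratio: buyers' share ≈ εs / (εs + |εd|) = 0.3 / (0.3 + 1.7) = 0.15.
So buyers bear ≈ 0.15 × €5 = €0.75; producers bear €4.25.

Buyers bear ≈ €0.75 per ride.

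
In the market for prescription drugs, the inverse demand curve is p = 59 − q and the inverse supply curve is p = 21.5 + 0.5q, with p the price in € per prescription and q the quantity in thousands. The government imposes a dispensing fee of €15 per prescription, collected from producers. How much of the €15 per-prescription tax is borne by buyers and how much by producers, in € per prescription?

Rewrite in direct form: qd = 59 − p and qs = 2p − 43.
Before the tax: set 59 − p = 2p − 43 → p* = €34, q* = 25.
With the tax collected from producers, supply shifts: qs = 2(p − 15) − 43.
Solving gives q = 15 with buyers paying €44 and producers receiving €29 (the €15 wedge).
Burden on buyers: €10; on producers: €5. (They sum to €15.)
The less price-elastic side of the market bears the larger share of a per-unit tax.

Buyers bear €10 per prescription; producers bear €5 per prescription.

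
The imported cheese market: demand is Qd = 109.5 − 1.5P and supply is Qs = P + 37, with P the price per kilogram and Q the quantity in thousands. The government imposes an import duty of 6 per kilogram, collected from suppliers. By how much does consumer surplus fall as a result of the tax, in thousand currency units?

Without the tax, 109.5 − 1.5P = P + 37 gives 2.5P = 72.5, so P* = 29 and Q* = 66.
With the tax collected from suppliers, supply shifts: Qs = (P − 6) + 37.
Solving gives Q = 62.4 with consumers paying 31.4 and suppliers receiving 25.4 (the 6 wedge).
ΔCS is the trapezoid between Q = 62.4 and Q = 66 of height 2.4: ½ · (66 + 62.4) · 2.4 = 154.08.

Consumer surplus falls by 154.08 thousand.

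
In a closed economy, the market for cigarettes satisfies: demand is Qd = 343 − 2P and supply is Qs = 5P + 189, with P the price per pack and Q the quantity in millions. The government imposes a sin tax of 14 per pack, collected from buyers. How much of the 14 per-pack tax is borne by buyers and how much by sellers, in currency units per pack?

Before the tax: set 343 − 2P = 5P + 189 → P* = 22, Q* = 299.
With the tax collected from buyers, demand (in seller-price terms) shifts: Qd = 343 − 2(P + 14).
New equilibrium: buyers pay 32, sellers receive 18, Q = 279. (Wedge: Pb − Ps = 14.)
Burden on buyers: 10; on sellers: 4. (They sum to 14.)

Buyers bear 10 per pack; sellers bear 4 per pack.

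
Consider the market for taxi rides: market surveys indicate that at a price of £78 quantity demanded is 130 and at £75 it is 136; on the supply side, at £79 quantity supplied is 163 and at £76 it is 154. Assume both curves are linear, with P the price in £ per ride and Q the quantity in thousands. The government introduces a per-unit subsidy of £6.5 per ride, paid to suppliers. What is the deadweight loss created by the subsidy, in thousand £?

Deadweight loss = £25.35 thousand.

Demand slope: (136 − 130)/(75 − 78) = -2, so Qd = 286 − 2P.
Supply slope: (154 − 163)/(76 − 79) = 3, so Qs = 3P − 74.
Before the subsidy: set 286 − 2P = 3P − 74 → P* = £72, Q* = 142.
With a per-unit subsidy paid to suppliers, each receives P + 6.5 per unit sold, so supply becomes Qs = 3(P + 6.5) − 74.
Solving gives Q = 149.8 with buyers paying £68.1 and suppliers receiving £74.6 (the £6.5 wedge).
Quantity rises by |ΔQ| = |142 − 149.8| = 7.8.
DWL = ½ · t · |ΔQ| = ½ · 6.5 · 7.8 = £25.35.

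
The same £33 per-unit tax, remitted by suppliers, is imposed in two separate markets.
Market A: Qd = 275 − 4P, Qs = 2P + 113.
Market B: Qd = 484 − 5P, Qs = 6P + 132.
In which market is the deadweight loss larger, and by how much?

Market B, by £759.

Market A: pre-tax P* = £27, Q* = 167; post-tax Q = 123; deadweight loss = £726.
Market B: pre-tax P* = £32, Q* = 324; post-tax Q = 234; deadweight loss = £1485.
Difference: £726 vs £1485 → market B is larger by £759.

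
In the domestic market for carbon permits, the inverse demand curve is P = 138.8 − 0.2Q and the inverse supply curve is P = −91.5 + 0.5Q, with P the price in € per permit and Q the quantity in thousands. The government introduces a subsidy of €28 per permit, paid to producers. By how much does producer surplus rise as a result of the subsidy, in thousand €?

Producer surplus rises by €6980 thousand.

Inverting to Q(P) form: Qd = 694 − 5P; Qs = 2P + 183.
Before the subsidy: set 694 − 5P = 2P + 183 → P* = €73, Q* = 329.
With a per-unit subsidy paid to producers, each receives P + 28 per unit sold, so supply becomes Qs = 2(P + 28) + 183.
Solving gives Q = 369 with buyers paying €65 and producers receiving €93 (the €28 wedge).
ΔPS is the trapezoid between Q = 369 and Q = 329 of height €20: ½ · (329 + 369) · 20 = €6980.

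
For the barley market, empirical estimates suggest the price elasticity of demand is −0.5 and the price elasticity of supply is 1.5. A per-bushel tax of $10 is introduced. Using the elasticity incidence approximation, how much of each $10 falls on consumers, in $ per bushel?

Incidence ratio: consumers' share ≈ εs / (εs + |εd|) = 1.5 / (1.5 + 0.5) = 0.75.
So consumers bear ≈ 0.75 × $10 = $7.5; suppliers bear $2.5.

Consumers bear ≈ $7.5 per bushel.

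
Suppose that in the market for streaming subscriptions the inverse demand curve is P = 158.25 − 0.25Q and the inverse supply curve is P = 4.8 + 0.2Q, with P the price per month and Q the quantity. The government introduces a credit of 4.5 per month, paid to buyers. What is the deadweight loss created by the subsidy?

Inverting to Q(P) form: Qd = 633 − 4P; Qs = 5P − 24.
Without the subsidy, 633 − 4P = 5P − 24 gives 9P = 657, so P* = 73 and Q* = 341.
With a per-unit subsidy paid to buyers, each effectively pays P − 4.5, so demand becomes Qd = 633 − 4(P − 4.5).
New equilibrium: buyers pay 70.5, suppliers receive 75, Q = 351. (Wedge: Pb − Ps = −4.5.)
Quantity rises by |ΔQ| = |341 − 351| = 10.
DWL = ½ · t · |ΔQ| = ½ · 4.5 · 10 = 22.5.

Deadweight loss = 22.5.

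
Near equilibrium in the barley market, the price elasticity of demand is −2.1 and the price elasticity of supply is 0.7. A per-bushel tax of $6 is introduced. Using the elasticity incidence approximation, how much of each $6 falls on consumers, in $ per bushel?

Consumers bear ≈ $1.5 per bushel.

Incidence ratio: consumers' share ≈ εs / (εs + |εd|) = 0.7 / (0.7 + 2.1) = 0.25.
So consumers bear ≈ 0.25 × $6 = $1.5; producers bear $4.5.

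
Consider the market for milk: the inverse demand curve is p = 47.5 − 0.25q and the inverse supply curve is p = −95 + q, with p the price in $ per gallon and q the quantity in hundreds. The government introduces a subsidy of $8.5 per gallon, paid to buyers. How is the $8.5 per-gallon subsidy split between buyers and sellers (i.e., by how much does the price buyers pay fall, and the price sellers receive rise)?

Buyers gain $1.7 per gallon; sellers gain $6.8 per gallon.

Rewrite in direct form: qd = 190 − 4p and qs = p + 95.
Before the subsidy: set 190 − 4p = p + 95 → p* = $19, q* = 114.
With a per-unit subsidy paid to buyers, each effectively pays p − 8.5, so demand becomes qd = 190 − 4(p − 8.5).
Solving gives q = 120.8 with buyers paying $17.3 and sellers receiving $25.8 (the $8.5 wedge).
Gain to buyers: $1.7; to sellers: $6.8. (They sum to $8.5.)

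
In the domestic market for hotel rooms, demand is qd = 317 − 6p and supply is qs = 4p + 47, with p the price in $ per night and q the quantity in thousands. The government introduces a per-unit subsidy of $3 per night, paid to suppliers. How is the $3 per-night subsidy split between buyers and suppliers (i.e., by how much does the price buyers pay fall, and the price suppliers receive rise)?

Before the subsidy: set 317 − 6p = 4p + 47 → p* = $27, q* = 155.
With a per-unit subsidy paid to suppliers, each receives p + 3 per unit sold, so supply becomes qs = 4(p + 3) + 47.
Solving gives q = 162.2 with buyers paying $25.8 and suppliers receiving $28.8 (the $3 wedge).
Gain to buyers: $1.2; to suppliers: $1.8. (They sum to $3.)

Buyers gain $1.2 per night; suppliers gain $1.8 per night.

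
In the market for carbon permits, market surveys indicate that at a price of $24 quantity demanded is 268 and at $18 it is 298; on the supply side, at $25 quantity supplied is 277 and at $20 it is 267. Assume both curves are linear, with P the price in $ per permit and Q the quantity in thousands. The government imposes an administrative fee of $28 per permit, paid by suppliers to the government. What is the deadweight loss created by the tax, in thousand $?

Deadweight loss = $560 thousand.

Demand slope: (298 − 268)/(18 − 24) = -5, so Qd = 388 − 5P.
Supply slope: (267 − 277)/(20 − 25) = 2, so Qs = 2P + 227.
Before the tax: set 388 − 5P = 2P + 227 → P* = $23, Q* = 273.
With the tax collected from suppliers, supply shifts: Qs = 2(P − 28) + 227.
New equilibrium: consumers pay $31, suppliers receive $3, Q = 233. (Wedge: Pb − Ps = 28.)
Quantity falls by |ΔQ| = |273 − 233| = 40.
DWL = ½ · t · |ΔQ| = ½ · 28 · 40 = $560.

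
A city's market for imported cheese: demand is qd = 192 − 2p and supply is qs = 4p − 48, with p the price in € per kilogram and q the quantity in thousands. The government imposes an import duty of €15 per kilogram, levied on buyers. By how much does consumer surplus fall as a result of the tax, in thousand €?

Consumer surplus falls by €1020 thousand.

Without the tax, 192 − 2p = 4p − 48 gives 6p = 240, so p* = €40 and q* = 112.
With the tax collected from buyers, demand (in seller-price terms) shifts: qd = 192 − 2(p + 15).
Solving gives q = 92 with buyers paying €50 and sellers receiving €35 (the €15 wedge).
ΔCS is the trapezoid between Q = 92 and Q = 112 of height €10: ½ · (112 + 92) · 10 = €1020.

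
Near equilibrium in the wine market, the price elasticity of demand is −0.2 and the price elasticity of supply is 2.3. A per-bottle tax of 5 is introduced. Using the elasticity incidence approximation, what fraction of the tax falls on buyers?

Incidence ratio: buyers' share ≈ εs / (εs + |εd|) = 2.3 / (2.3 + 0.2) = 0.92.
Supply is the more elastic side, so buyers bear the larger share.

Buyers' share ≈ 0.92.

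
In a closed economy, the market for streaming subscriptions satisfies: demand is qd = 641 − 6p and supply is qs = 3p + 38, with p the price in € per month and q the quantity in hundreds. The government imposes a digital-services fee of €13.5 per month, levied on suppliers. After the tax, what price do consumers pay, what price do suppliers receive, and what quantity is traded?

Before the tax: set 641 − 6p = 3p + 38 → p* = €67, q* = 239.
With the tax collected from suppliers, supply shifts: qs = 3(p − 13.5) + 38.
New equilibrium: consumers pay €71.5, suppliers receive €58, q = 212. (Wedge: pb − ps = 13.5.)

Consumers pay €71.5; suppliers receive €58; quantity = 212.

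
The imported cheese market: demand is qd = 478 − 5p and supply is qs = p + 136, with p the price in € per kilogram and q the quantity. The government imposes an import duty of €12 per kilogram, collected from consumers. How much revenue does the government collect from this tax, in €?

Tax revenue = €2196.

Without the tax, 478 − 5p = p + 136 gives 6p = 342, so p* = €57 and q* = 193.
With the tax collected from consumers, demand (in seller-price terms) shifts: qd = 478 − 5(p + 12).
New equilibrium: consumers pay €59, producers receive €47, q = 183. (Wedge: pb − ps = 12.)
Revenue = t · Q = 12 · 183 = €2196.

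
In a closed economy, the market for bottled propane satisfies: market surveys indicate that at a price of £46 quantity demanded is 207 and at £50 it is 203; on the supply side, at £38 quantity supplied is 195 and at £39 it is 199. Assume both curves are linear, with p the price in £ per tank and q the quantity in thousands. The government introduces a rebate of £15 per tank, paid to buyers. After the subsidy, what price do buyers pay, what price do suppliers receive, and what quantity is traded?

Buyers pay £30; suppliers receive £45; quantity = 223.

Demand slope: (203 − 207)/(50 − 46) = -1, so qd = 253 − p.
Supply slope: (199 − 195)/(39 − 38) = 4, so qs = 4p + 43.
Without the subsidy, 253 − p = 4p + 43 gives 5p = 210, so p* = £42 and q* = 211.
With a per-unit subsidy paid to buyers, each effectively pays p − 15, so demand becomes qd = 253 − (p − 15).
New equilibrium: buyers pay £30, suppliers receive £45, q = 223. (Wedge: pb − ps = −15.)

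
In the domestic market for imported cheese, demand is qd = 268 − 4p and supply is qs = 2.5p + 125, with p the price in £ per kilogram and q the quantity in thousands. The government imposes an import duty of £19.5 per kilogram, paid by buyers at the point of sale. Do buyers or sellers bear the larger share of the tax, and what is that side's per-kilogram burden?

Sellers bear the larger share: £12 per kilogram.

Without the tax, 268 − 4p = 2.5p + 125 gives 6.5p = 143, so p* = £22 and q* = 180.
With the tax collected from buyers, demand (in seller-price terms) shifts: qd = 268 − 4(p + 19.5).
Solving gives q = 150 with buyers paying £29.5 and sellers receiving £10 (the £19.5 wedge).
Per-kilogram burden: buyers £7.5, sellers £12.
Sellers take the larger share because supply is less price-elastic here (demand slope 4 vs supply slope 2.5).
The less price-elastic side of the market bears the larger share of a per-unit tax.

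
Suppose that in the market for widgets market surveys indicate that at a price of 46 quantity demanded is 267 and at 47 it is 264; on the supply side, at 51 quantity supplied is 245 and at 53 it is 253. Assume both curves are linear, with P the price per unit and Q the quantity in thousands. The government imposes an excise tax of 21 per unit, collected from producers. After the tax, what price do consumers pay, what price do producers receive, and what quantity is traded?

Demand slope: (264 − 267)/(47 − 46) = -3, so Qd = 405 − 3P.
Supply slope: (253 − 245)/(53 − 51) = 4, so Qs = 4P + 41.
Before the tax: set 405 − 3P = 4P + 41 → P* = 52, Q* = 249.
With the tax collected from producers, supply shifts: Qs = 4(P − 21) + 41.
Solving gives Q = 213 with consumers paying 64 and producers receiving 43 (the 21 wedge).

Consumers pay 64; producers receive 43; quantity = 213.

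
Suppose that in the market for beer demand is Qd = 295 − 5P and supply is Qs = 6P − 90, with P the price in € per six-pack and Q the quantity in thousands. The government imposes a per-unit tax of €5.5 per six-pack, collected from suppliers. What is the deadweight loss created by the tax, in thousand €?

Before the tax: set 295 − 5P = 6P − 90 → P* = €35, Q* = 120.
With the tax collected from suppliers, supply shifts: Qs = 6(P − 5.5) − 90.
New equilibrium: consumers pay €38, suppliers receive €32.5, Q = 105. (Wedge: Pb − Ps = 5.5.)
Quantity falls by |ΔQ| = |120 − 105| = 15.
DWL = ½ · t · |ΔQ| = ½ · 5.5 · 15 = €41.25.

Deadweight loss = €41.25 thousand.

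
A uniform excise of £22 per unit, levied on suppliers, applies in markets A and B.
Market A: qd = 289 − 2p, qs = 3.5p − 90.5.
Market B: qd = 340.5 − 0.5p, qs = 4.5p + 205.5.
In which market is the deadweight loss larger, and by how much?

Market A, by £199.1.

Market A: pre-tax p* = £69, q* = 151; post-tax q = 123; deadweight loss = £308.
Market B: pre-tax p* = £27, q* = 327; post-tax q = 317.1; deadweight loss = £108.9.
Difference: £308 vs £108.9 → market A is larger by £199.1.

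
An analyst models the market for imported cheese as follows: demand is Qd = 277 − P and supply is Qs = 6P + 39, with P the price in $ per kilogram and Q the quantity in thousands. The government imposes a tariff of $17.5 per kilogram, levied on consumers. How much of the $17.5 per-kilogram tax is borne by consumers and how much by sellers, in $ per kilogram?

Before the tax: set 277 − P = 6P + 39 → P* = $34, Q* = 243.
With the tax collected from consumers, demand (in seller-price terms) shifts: Qd = 277 − (P + 17.5).
Solving gives Q = 228 with consumers paying $49 and sellers receiving $31.5 (the $17.5 wedge).
Burden on consumers: $15; on sellers: $2.5. (They sum to $17.5.)
The less price-elastic side of the market bears the larger share of a per-unit tax.

Consumers bear $15 per kilogram; sellers bear $2.5 per kilogram.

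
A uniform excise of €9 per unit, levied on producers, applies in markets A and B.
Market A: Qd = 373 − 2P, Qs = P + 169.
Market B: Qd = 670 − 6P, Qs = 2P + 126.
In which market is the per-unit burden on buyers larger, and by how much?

Market A: pre-tax P* = €68, Q* = 237; post-tax Q = 231; per-unit burden on buyers = €3.
Market B: pre-tax P* = €68, Q* = 262; post-tax Q = 248.5; per-unit burden on buyers = €2.25.
Difference: €3 vs €2.25 → market A is larger by €0.75.

Market A, by €0.75.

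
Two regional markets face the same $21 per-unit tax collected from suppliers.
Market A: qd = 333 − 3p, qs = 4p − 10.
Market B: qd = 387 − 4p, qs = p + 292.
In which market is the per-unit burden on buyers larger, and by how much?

Market A, by $7.8.

Market A: pre-tax p* = $49, q* = 186; post-tax q = 150; per-unit burden on buyers = $12.
Market B: pre-tax p* = $19, q* = 311; post-tax q = 294.2; per-unit burden on buyers = $4.2.
Difference: $12 vs $4.2 → market A is larger by $7.8.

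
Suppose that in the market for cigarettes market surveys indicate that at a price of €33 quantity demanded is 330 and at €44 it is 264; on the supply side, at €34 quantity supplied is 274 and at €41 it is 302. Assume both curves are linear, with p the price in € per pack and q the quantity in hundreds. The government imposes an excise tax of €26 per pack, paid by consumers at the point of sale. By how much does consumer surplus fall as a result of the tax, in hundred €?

Consumer surplus falls by €2733.12 hundred.

Demand slope: (264 − 330)/(44 − 33) = -6, so qd = 528 − 6p.
Supply slope: (302 − 274)/(41 − 34) = 4, so qs = 4p + 138.
Before the tax: set 528 − 6p = 4p + 138 → p* = €39, q* = 294.
With the tax collected from consumers, demand (in seller-price terms) shifts: qd = 528 − 6(p + 26).
Solving gives q = 231.6 with consumers paying €49.4 and sellers receiving €23.4 (the €26 wedge).
ΔCS is the trapezoid between Q = 231.6 and Q = 294 of height €10.4: ½ · (294 + 231.6) · 10.4 = €2733.12.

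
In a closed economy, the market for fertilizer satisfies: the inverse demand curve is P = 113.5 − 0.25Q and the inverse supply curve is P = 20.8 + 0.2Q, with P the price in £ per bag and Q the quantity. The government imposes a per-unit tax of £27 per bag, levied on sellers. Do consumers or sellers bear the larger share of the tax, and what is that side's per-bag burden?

Inverting to Q(P) form: Qd = 454 − 4P; Qs = 5P − 104.
Before the tax: set 454 − 4P = 5P − 104 → P* = £62, Q* = 206.
With the tax collected from sellers, supply shifts: Qs = 5(P − 27) − 104.
New equilibrium: consumers pay £77, sellers receive £50, Q = 146. (Wedge: Pb − Ps = 27.)
Per-bag burden: consumers £15, sellers £12.
Consumers take the larger share because demand is less price-elastic here (demand slope 4 vs supply slope 5).

Consumers bear the larger share: £15 per bag.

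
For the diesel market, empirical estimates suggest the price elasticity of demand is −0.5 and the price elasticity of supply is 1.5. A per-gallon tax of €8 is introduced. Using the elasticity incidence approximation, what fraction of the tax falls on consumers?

Incidence ratio: consumers' share ≈ εs / (εs + |εd|) = 1.5 / (1.5 + 0.5) = 0.75.
Supply is the more elastic side, so consumers bear the larger share.

Consumers' share ≈ 0.75.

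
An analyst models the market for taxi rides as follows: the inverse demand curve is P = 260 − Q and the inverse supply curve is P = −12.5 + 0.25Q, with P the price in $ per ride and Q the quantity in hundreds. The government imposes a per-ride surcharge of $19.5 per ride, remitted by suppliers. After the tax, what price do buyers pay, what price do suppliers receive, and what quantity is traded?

Buyers pay $57.6; suppliers receive $38.1; quantity = 202.4.

Rewrite in direct form: Qd = 260 − P and Qs = 4P + 50.
Without the tax, 260 − P = 4P + 50 gives 5P = 210, so P* = $42 and Q* = 218.
With the tax collected from suppliers, supply shifts: Qs = 4(P − 19.5) + 50.
Solving gives Q = 202.4 with buyers paying $57.6 and suppliers receiving $38.1 (the $19.5 wedge).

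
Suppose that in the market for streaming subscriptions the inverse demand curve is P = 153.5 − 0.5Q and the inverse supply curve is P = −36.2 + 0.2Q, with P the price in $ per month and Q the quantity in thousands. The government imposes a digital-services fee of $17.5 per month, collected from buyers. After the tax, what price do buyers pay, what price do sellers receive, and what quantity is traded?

Rewrite in direct form: Qd = 307 − 2P and Qs = 5P + 181.
Without the tax, 307 − 2P = 5P + 181 gives 7P = 126, so P* = $18 and Q* = 271.
With the tax collected from buyers, demand (in seller-price terms) shifts: Qd = 307 − 2(P + 17.5).
New equilibrium: buyers pay $30.5, sellers receive $13, Q = 246. (Wedge: Pb − Ps = 17.5.)
The less price-elastic side of the market bears the larger share of a per-unit tax.

Buyers pay $30.5; sellers receive $13; quantity = 246.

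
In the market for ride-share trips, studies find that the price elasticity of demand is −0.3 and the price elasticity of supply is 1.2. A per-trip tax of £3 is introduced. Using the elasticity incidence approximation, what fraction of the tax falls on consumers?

Consumers' share ≈ 0.8.

Incidence ratio: consumers' share ≈ εs / (εs + |εd|) = 1.2 / (1.2 + 0.3) = 0.8.
Supply is the more elastic side, so consumers bear the larger share.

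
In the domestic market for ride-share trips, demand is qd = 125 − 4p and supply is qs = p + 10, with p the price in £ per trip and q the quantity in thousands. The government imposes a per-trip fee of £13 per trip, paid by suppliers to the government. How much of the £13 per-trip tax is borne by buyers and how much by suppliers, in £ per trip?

Buyers bear £2.6 per trip; suppliers bear £10.4 per trip.

Without the tax, 125 − 4p = p + 10 gives 5p = 115, so p* = £23 and q* = 33.
With the tax collected from suppliers, supply shifts: qs = (p − 13) + 10.
Solving gives q = 22.6 with buyers paying £25.6 and suppliers receiving £12.6 (the £13 wedge).
Burden on buyers: £2.6; on suppliers: £10.4. (They sum to £13.)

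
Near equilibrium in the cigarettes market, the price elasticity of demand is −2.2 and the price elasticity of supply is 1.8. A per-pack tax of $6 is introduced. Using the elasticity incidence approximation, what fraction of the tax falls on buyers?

Buyers' share ≈ 0.45.

Incidence ratio: buyers' share ≈ εs / (εs + |εd|) = 1.8 / (1.8 + 2.2) = 0.45.
Supply is the less elastic side, so buyers bear the smaller share.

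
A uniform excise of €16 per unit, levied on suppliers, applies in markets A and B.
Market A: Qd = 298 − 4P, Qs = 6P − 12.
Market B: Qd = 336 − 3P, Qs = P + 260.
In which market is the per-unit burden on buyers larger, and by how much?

Market A: pre-tax P* = €31, Q* = 174; post-tax Q = 135.6; per-unit burden on buyers = €9.6.
Market B: pre-tax P* = €19, Q* = 279; post-tax Q = 267; per-unit burden on buyers = €4.
Difference: €9.6 vs €4 → market A is larger by €5.6.

Market A, by €5.6.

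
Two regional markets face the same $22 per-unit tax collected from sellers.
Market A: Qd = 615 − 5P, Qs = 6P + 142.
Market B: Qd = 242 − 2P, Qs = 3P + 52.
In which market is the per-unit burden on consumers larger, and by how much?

Market B, by $1.2.

Market A: pre-tax P* = $43, Q* = 400; post-tax Q = 340; per-unit burden on consumers = $12.
Market B: pre-tax P* = $38, Q* = 166; post-tax Q = 139.6; per-unit burden on consumers = $13.2.
Difference: $12 vs $13.2 → market B is larger by $1.2.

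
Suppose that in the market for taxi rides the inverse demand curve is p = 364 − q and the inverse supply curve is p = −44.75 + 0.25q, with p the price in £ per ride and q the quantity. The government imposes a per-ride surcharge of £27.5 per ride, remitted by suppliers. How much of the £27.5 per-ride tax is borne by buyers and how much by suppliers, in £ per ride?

Buyers bear £22 per ride; suppliers bear £5.5 per ride.

Rewrite in direct form: qd = 364 − p and qs = 4p + 179.
Without the tax, 364 − p = 4p + 179 gives 5p = 185, so p* = £37 and q* = 327.
With the tax collected from suppliers, supply shifts: qs = 4(p − 27.5) + 179.
Solving gives q = 305 with buyers paying £59 and suppliers receiving £31.5 (the £27.5 wedge).
Burden on buyers: £22; on suppliers: £5.5. (They sum to £27.5.)
The less price-elastic side of the market bears the larger share of a per-unit tax.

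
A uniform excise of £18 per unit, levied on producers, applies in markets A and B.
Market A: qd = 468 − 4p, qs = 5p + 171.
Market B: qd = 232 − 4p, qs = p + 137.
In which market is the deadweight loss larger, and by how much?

Market A, by £230.4.

Market A: pre-tax p* = £33, q* = 336; post-tax q = 296; deadweight loss = £360.
Market B: pre-tax p* = £19, q* = 156; post-tax q = 141.6; deadweight loss = £129.6.
Difference: £360 vs £129.6 → market A is larger by £230.4.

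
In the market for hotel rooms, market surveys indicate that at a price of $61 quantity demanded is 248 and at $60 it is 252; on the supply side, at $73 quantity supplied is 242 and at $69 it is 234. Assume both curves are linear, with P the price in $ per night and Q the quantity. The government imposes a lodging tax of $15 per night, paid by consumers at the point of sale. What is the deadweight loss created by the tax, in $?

Deadweight loss = $150.

Demand slope: (252 − 248)/(60 − 61) = -4, so Qd = 492 − 4P.
Supply slope: (234 − 242)/(69 − 73) = 2, so Qs = 2P + 96.
Before the tax: set 492 − 4P = 2P + 96 → P* = $66, Q* = 228.
With the tax collected from consumers, demand (in seller-price terms) shifts: Qd = 492 − 4(P + 15).
Solving gives Q = 208 with consumers paying $71 and suppliers receiving $56 (the $15 wedge).
Quantity falls by |ΔQ| = |228 − 208| = 20.
DWL = ½ · t · |ΔQ| = ½ · 15 · 20 = $150.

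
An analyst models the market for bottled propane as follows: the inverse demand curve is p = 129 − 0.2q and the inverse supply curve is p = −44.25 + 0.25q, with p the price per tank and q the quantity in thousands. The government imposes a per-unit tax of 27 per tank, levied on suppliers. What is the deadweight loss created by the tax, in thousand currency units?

Inverting to q(p) form: qd = 645 − 5p; qs = 4p + 177.
Before the tax: set 645 − 5p = 4p + 177 → p* = 52, q* = 385.
With the tax collected from suppliers, supply shifts: qs = 4(p − 27) + 177.
Solving gives q = 325 with buyers paying 64 and suppliers receiving 37 (the 27 wedge).
Quantity falls by |ΔQ| = |385 − 325| = 60.
DWL = ½ · t · |ΔQ| = ½ · 27 · 60 = 810.

Deadweight loss = 810 thousand.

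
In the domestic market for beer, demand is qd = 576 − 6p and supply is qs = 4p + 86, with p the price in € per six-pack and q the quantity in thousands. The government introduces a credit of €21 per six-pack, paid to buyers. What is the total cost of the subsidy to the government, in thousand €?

Government outlay = €6980.4 thousand.

Before the subsidy: set 576 − 6p = 4p + 86 → p* = €49, q* = 282.
With a per-unit subsidy paid to buyers, each effectively pays p − 21, so demand becomes qd = 576 − 6(p − 21).
New equilibrium: buyers pay €40.6, producers receive €61.6, q = 332.4. (Wedge: pb − ps = −21.)
Outlay = t · Q = 21 · 332.4 = €6980.4.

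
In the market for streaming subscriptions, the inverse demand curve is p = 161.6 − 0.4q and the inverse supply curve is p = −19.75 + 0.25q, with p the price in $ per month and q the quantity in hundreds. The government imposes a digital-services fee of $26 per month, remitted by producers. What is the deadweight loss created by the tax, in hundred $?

Deadweight loss = $520 hundred.

Rewrite in direct form: qd = 404 − 2.5p and qs = 4p + 79.
Without the tax, 404 − 2.5p = 4p + 79 gives 6.5p = 325, so p* = $50 and q* = 279.
With the tax collected from producers, supply shifts: qs = 4(p − 26) + 79.
Solving gives q = 239 with buyers paying $66 and producers receiving $40 (the $26 wedge).
Quantity falls by |ΔQ| = |279 − 239| = 40.
DWL = ½ · t · |ΔQ| = ½ · 26 · 40 = $520.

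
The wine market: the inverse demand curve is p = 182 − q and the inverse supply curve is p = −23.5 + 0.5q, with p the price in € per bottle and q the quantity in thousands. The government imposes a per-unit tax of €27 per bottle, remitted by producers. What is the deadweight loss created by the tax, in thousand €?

Rewrite in direct form: qd = 182 − p and qs = 2p + 47.
Without the tax, 182 − p = 2p + 47 gives 3p = 135, so p* = €45 and q* = 137.
With the tax collected from producers, supply shifts: qs = 2(p − 27) + 47.
Solving gives q = 119 with buyers paying €63 and producers receiving €36 (the €27 wedge).
Quantity falls by |ΔQ| = |137 − 119| = 18.
DWL = ½ · t · |ΔQ| = ½ · 27 · 18 = €243.

Deadweight loss = €243 thousand.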